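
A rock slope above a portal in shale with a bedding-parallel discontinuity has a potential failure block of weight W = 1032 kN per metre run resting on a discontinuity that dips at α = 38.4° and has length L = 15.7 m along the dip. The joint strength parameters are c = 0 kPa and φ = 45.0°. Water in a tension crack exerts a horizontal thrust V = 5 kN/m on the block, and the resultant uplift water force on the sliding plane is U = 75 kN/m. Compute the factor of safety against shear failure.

FS = 1.13

Resolving the block weight along and normal to the plane and applying the Mohr–Coulomb strength on the joint:
N' = W cosα − U − V sinα = 1032·cos38.4° − 75 − 5·sin38.4° = 730.7 kN/m
Driving force T = W sinα + V cosα = 1032·sin38.4° + 5·cos38.4° = 644.9 kN/m
Resisting force R = c·L + N'·tanφ = 0·15.7 + 730.7·tan45.0° = 0.0 + 730.7 = 730.7 kN/m
FS = R / T = 730.7 / 644.9 = 1.133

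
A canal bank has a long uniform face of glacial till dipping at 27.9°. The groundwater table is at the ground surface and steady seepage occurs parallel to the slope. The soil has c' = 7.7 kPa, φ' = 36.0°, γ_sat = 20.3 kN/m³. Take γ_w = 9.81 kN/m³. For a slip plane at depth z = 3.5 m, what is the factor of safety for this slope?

With seepage parallel to the slope and the water table at the surface, the effective normal stress on the slip plane uses the buoyant unit weight γ' = γ_sat − γ_w while the driving shear stress uses γ_sat:
FS = [c' + γ' z cos²β tanφ'] / [γ_sat z sinβ cosβ]
γ' = 20.3 − 9.81 = 10.49 kN/m³
Numerator = 7.7 + 10.49·3.5·cos²27.9°·tan36.0° = 7.7 + 10.49·3.5·0.7810·0.7265 = 28.534 kPa
Denominator = 20.3·3.5·sin27.9°·cos27.9° = 20.3·3.5·0.4679·0.8838 = 29.382 kPa
FS = 28.534 / 29.382 = 0.971

FS = 0.97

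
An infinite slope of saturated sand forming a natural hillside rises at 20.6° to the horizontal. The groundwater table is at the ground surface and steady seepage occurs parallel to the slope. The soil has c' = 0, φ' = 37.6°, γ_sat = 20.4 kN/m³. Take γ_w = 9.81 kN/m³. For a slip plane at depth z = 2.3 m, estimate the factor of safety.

With seepage parallel to the slope and the water table at the surface, the effective normal stress on the slip plane uses the buoyant unit weight γ' = γ_sat − γ_w while the driving shear stress uses γ_sat:
FS = [c' + γ' z cos²β tanφ'] / [γ_sat z sinβ cosβ]
(For c' = 0 this reduces to FS = (γ'/γ_sat)·tanφ'/tanβ.)
γ' = 20.4 − 9.81 = 10.59 kN/m³
Numerator = 0.0 + 10.59·2.3·cos²20.6°·tan37.6° = 0.0 + 10.59·2.3·0.8762·0.7701 = 16.435 kPa
Denominator = 20.4·2.3·sin20.6°·cos20.6° = 20.4·2.3·0.3518·0.9361 = 15.453 kPa
FS = 16.435 / 15.453 = 1.064

FS = 1.06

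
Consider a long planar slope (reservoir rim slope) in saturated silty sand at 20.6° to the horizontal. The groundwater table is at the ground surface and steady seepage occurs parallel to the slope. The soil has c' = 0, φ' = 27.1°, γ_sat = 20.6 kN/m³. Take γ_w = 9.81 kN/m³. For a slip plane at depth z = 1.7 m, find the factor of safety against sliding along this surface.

FS = 0.71

With seepage parallel to the slope and the water table at the surface, the effective normal stress on the slip plane uses the buoyant unit weight γ' = γ_sat − γ_w while the driving shear stress uses γ_sat:
FS = [c' + γ' z cos²β tanφ'] / [γ_sat z sinβ cosβ]
(For c' = 0 this reduces to FS = (γ'/γ_sat)·tanφ'/tanβ.)
γ' = 20.6 − 9.81 = 10.79 kN/m³
Numerator = 0.0 + 10.79·1.7·cos²20.6°·tan27.1° = 0.0 + 10.79·1.7·0.8762·0.5117 = 8.225 kPa
Denominator = 20.6·1.7·sin20.6°·cos20.6° = 20.6·1.7·0.3518·0.9361 = 11.534 kPa
FS = 8.225 / 11.534 = 0.713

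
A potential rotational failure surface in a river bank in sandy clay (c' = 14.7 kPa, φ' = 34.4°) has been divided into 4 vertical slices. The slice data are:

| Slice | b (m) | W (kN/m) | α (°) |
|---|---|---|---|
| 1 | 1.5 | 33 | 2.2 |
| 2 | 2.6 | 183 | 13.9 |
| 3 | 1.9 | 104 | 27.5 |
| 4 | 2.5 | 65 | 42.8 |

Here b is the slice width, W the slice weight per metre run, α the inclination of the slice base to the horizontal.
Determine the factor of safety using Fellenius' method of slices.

Ordinary method of slices: FS = Σ[c'·Δl_i + (W_i cosα_i)·tanφ'] / Σ W_i sinα_i, with Δl_i = b_i / cosα_i.
Slice 1: Δl = 1.5/cos2.2° = 1.501 m; N'_1 = 33·cos2.2° = 33.0; c'Δl = 22.07; W sinα = 1.3
Slice 2: Δl = 2.6/cos13.9° = 2.678 m; N'_2 = 183·cos13.9° = 177.6; c'Δl = 39.37; W sinα = 44.0
Slice 3: Δl = 1.9/cos27.5° = 2.142 m; N'_3 = 104·cos27.5° = 92.2; c'Δl = 31.49; W sinα = 48.0
Slice 4: Δl = 2.5/cos42.8° = 3.407 m; N'_4 = 65·cos42.8° = 47.7; c'Δl = 50.09; W sinα = 44.2
Σc'Δl = 143.0 kN/m; ΣN' = 350.6 kN/m; ΣW sinα = 137.4 kN/m
Resisting = 143.0 + 350.6·tan34.4° = 143.0 + 240.0 = 383.0 kN/m
FS = 383.0 / 137.4 = 2.788

FS = 2.79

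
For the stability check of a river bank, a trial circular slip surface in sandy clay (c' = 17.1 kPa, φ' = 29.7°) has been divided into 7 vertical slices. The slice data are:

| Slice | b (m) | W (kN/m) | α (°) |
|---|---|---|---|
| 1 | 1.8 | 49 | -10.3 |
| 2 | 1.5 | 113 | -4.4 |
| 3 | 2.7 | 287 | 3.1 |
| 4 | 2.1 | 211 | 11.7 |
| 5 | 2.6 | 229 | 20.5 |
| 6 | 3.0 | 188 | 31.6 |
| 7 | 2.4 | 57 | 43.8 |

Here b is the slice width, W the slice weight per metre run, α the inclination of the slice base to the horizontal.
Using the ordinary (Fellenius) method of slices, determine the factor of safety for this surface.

FS = 3.53

Ordinary method of slices: FS = Σ[c'·Δl_i + (W_i cosα_i)·tanφ'] / Σ W_i sinα_i, with Δl_i = b_i / cosα_i.
Slice 1: Δl = 1.8/cos(-10.3°) = 1.829 m; N'_1 = 49·cos(-10.3°) = 48.2; c'Δl = 31.28; W sinα = -8.8
Slice 2: Δl = 1.5/cos(-4.4°) = 1.504 m; N'_2 = 113·cos(-4.4°) = 112.7; c'Δl = 25.73; W sinα = -8.7
Slice 3: Δl = 2.7/cos3.1° = 2.704 m; N'_3 = 287·cos3.1° = 286.6; c'Δl = 46.24; W sinα = 15.5
Slice 4: Δl = 2.1/cos11.7° = 2.145 m; N'_4 = 211·cos11.7° = 206.6; c'Δl = 36.67; W sinα = 42.8
Slice 5: Δl = 2.6/cos20.5° = 2.776 m; N'_5 = 229·cos20.5° = 214.5; c'Δl = 47.47; W sinα = 80.2
Slice 6: Δl = 3.0/cos31.6° = 3.522 m; N'_6 = 188·cos31.6° = 160.1; c'Δl = 60.23; W sinα = 98.5
Slice 7: Δl = 2.4/cos43.8° = 3.325 m; N'_7 = 57·cos43.8° = 41.1; c'Δl = 56.86; W sinα = 39.5
Σc'Δl = 304.5 kN/m; ΣN' = 1069.8 kN/m; ΣW sinα = 259.0 kN/m
Resisting = 304.5 + 1069.8·tan29.7° = 304.5 + 610.2 = 914.7 kN/m
FS = 914.7 / 259.0 = 3.531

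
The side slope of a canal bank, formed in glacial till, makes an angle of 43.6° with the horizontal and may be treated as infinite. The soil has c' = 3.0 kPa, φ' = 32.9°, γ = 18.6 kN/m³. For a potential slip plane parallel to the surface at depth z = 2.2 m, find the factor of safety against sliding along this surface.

For an infinite slope with a slip plane parallel to the surface (no pore pressure): FS = [c' + γz cos²β tanφ'] / [γz sinβ cosβ].
γz = 18.6·2.2 = 40.92 kN/m²
Numerator = 3.0 + 40.92·cos²43.6°·tan32.9° = 3.0 + 40.92·0.5244·0.6469 = 16.883 kPa
Denominator = 40.92·sin43.6°·cos43.6° = 40.92·0.6896·0.7242 = 20.436 kPa
FS = 16.883 / 20.436 = 0.826

FS = 0.83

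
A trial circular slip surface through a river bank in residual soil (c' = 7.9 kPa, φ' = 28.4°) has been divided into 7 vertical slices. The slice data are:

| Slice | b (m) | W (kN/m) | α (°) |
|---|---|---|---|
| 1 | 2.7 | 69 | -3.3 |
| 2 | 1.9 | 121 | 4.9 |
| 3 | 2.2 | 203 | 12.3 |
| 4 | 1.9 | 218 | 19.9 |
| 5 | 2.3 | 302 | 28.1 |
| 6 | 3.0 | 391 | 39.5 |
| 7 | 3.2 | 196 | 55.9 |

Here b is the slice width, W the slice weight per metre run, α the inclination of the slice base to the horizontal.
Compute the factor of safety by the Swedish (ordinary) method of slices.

FS = 1.26

Ordinary method of slices: FS = Σ[c'·Δl_i + (W_i cosα_i)·tanφ'] / Σ W_i sinα_i, with Δl_i = b_i / cosα_i.
Slice 1: Δl = 2.7/cos(-3.3°) = 2.704 m; N'_1 = 69·cos(-3.3°) = 68.9; c'Δl = 21.37; W sinα = -4.0
Slice 2: Δl = 1.9/cos4.9° = 1.907 m; N'_2 = 121·cos4.9° = 120.6; c'Δl = 15.07; W sinα = 10.3
Slice 3: Δl = 2.2/cos12.3° = 2.252 m; N'_3 = 203·cos12.3° = 198.3; c'Δl = 17.79; W sinα = 43.2
Slice 4: Δl = 1.9/cos19.9° = 2.021 m; N'_4 = 218·cos19.9° = 205.0; c'Δl = 15.96; W sinα = 74.2
Slice 5: Δl = 2.3/cos28.1° = 2.607 m; N'_5 = 302·cos28.1° = 266.4; c'Δl = 20.60; W sinα = 142.2
Slice 6: Δl = 3.0/cos39.5° = 3.888 m; N'_6 = 391·cos39.5° = 301.7; c'Δl = 30.71; W sinα = 248.7
Slice 7: Δl = 3.2/cos55.9° = 5.708 m; N'_7 = 196·cos55.9° = 109.9; c'Δl = 45.09; W sinα = 162.3
Σc'Δl = 166.6 kN/m; ΣN' = 1270.8 kN/m; ΣW sinα = 677.1 kN/m
Resisting = 166.6 + 1270.8·tan28.4° = 166.6 + 687.1 = 853.7 kN/m
FS = 853.7 / 677.1 = 1.261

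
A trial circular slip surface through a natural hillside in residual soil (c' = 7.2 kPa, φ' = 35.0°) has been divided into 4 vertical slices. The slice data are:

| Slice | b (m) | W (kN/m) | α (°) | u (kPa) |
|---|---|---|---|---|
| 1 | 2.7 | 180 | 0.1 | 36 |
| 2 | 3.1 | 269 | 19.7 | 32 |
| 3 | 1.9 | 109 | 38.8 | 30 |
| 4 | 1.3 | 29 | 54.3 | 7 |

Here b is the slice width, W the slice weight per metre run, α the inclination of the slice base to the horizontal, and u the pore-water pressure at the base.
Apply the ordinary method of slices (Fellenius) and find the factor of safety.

FS = 1.35

Ordinary method of slices: FS = Σ[c'·Δl_i + (W_i cosα_i − u_i·Δl_i)·tanφ'] / Σ W_i sinα_i, with Δl_i = b_i / cosα_i.
Slice 1: Δl = 2.7/cos0.1° = 2.700 m; N'_1 = 180·cos0.1° − 36·2.700 = 82.8; c'Δl = 19.44; W sinα = 0.3
Slice 2: Δl = 3.1/cos19.7° = 3.293 m; N'_2 = 269·cos19.7° − 32·3.293 = 147.9; c'Δl = 23.71; W sinα = 90.7
Slice 3: Δl = 1.9/cos38.8° = 2.438 m; N'_3 = 109·cos38.8° − 30·2.438 = 11.8; c'Δl = 17.55; W sinα = 68.3
Slice 4: Δl = 1.3/cos54.3° = 2.228 m; N'_4 = 29·cos54.3° − 7·2.228 = 1.3; c'Δl = 16.04; W sinα = 23.6
Σc'Δl = 76.7 kN/m; ΣN' = 243.8 kN/m; ΣW sinα = 182.8 kN/m
Resisting = 76.7 + 243.8·tan35.0° = 76.7 + 170.7 = 247.5 kN/m
FS = 247.5 / 182.8 = 1.353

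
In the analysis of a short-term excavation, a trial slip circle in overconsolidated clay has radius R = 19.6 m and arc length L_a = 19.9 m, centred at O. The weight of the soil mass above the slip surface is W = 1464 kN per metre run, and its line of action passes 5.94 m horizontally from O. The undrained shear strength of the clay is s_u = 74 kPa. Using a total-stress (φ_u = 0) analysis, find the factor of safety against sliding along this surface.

Taking moments about the centre O, the resisting moment is provided by the undrained shear strength acting along the arc:
M_R = s_u·L_a·R = 74·19.90·19.6 = 28863.0 kN·m/m
M_D = W·d = 1464·5.94 = 8696.2 kN·m/m
FS = M_R / M_D = 28863.0 / 8696.2 = 3.319

FS = 3.32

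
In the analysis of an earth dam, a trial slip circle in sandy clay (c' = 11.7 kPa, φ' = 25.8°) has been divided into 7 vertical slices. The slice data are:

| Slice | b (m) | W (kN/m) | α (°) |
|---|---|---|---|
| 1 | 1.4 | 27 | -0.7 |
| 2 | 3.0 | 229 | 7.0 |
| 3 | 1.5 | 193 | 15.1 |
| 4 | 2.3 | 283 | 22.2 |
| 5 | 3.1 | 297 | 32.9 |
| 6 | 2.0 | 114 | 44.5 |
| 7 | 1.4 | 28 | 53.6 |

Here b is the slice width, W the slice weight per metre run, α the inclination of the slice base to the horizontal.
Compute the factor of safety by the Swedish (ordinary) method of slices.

FS = 1.58

Ordinary method of slices: FS = Σ[c'·Δl_i + (W_i cosα_i)·tanφ'] / Σ W_i sinα_i, with Δl_i = b_i / cosα_i.
Slice 1: Δl = 1.4/cos(-0.7°) = 1.400 m; N'_1 = 27·cos(-0.7°) = 27.0; c'Δl = 16.38; W sinα = -0.3
Slice 2: Δl = 3.0/cos7.0° = 3.023 m; N'_2 = 229·cos7.0° = 227.3; c'Δl = 35.36; W sinα = 27.9
Slice 3: Δl = 1.5/cos15.1° = 1.554 m; N'_3 = 193·cos15.1° = 186.3; c'Δl = 18.18; W sinα = 50.3
Slice 4: Δl = 2.3/cos22.2° = 2.484 m; N'_4 = 283·cos22.2° = 262.0; c'Δl = 29.06; W sinα = 106.9
Slice 5: Δl = 3.1/cos32.9° = 3.692 m; N'_5 = 297·cos32.9° = 249.4; c'Δl = 43.20; W sinα = 161.3
Slice 6: Δl = 2.0/cos44.5° = 2.804 m; N'_6 = 114·cos44.5° = 81.3; c'Δl = 32.81; W sinα = 79.9
Slice 7: Δl = 1.4/cos53.6° = 2.359 m; N'_7 = 28·cos53.6° = 16.6; c'Δl = 27.60; W sinα = 22.5
Σc'Δl = 202.6 kN/m; ΣN' = 1049.9 kN/m; ΣW sinα = 448.5 kN/m
Resisting = 202.6 + 1049.9·tan25.8° = 202.6 + 507.6 = 710.2 kN/m
FS = 710.2 / 448.5 = 1.583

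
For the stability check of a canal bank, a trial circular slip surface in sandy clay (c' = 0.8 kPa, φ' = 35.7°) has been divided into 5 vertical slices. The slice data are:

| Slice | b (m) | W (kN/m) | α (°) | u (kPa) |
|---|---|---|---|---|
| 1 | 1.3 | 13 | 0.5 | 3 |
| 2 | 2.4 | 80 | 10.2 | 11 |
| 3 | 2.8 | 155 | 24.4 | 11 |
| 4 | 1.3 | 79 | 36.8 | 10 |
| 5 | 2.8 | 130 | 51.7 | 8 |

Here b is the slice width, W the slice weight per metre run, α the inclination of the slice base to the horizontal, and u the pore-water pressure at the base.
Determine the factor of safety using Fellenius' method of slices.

FS = 0.87

Ordinary method of slices: FS = Σ[c'·Δl_i + (W_i cosα_i − u_i·Δl_i)·tanφ'] / Σ W_i sinα_i, with Δl_i = b_i / cosα_i.
Slice 1: Δl = 1.3/cos0.5° = 1.300 m; N'_1 = 13·cos0.5° − 3·1.300 = 9.1; c'Δl = 1.04; W sinα = 0.1
Slice 2: Δl = 2.4/cos10.2° = 2.439 m; N'_2 = 80·cos10.2° − 11·2.439 = 51.9; c'Δl = 1.95; W sinα = 14.2
Slice 3: Δl = 2.8/cos24.4° = 3.075 m; N'_3 = 155·cos24.4° − 11·3.075 = 107.3; c'Δl = 2.46; W sinα = 64.0
Slice 4: Δl = 1.3/cos36.8° = 1.624 m; N'_4 = 79·cos36.8° − 10·1.624 = 47.0; c'Δl = 1.30; W sinα = 47.3
Slice 5: Δl = 2.8/cos51.7° = 4.518 m; N'_5 = 130·cos51.7° − 8·4.518 = 44.4; c'Δl = 3.61; W sinα = 102.0
Σc'Δl = 10.4 kN/m; ΣN' = 259.8 kN/m; ΣW sinα = 227.7 kN/m
Resisting = 10.4 + 259.8·tan35.7° = 10.4 + 186.7 = 197.0 kN/m
FS = 197.0 / 227.7 = 0.866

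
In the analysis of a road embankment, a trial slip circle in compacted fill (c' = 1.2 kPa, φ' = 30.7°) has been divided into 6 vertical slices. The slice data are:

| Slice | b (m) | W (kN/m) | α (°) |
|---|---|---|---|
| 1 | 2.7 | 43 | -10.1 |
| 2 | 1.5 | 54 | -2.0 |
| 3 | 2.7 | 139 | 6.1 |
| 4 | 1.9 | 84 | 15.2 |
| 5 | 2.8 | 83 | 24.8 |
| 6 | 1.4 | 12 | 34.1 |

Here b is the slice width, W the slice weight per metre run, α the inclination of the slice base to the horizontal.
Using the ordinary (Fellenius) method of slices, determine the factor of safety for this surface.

FS = 3.69

Ordinary method of slices: FS = Σ[c'·Δl_i + (W_i cosα_i)·tanφ'] / Σ W_i sinα_i, with Δl_i = b_i / cosα_i.
Slice 1: Δl = 2.7/cos(-10.1°) = 2.743 m; N'_1 = 43·cos(-10.1°) = 42.3; c'Δl = 3.29; W sinα = -7.5
Slice 2: Δl = 1.5/cos(-2.0°) = 1.501 m; N'_2 = 54·cos(-2.0°) = 54.0; c'Δl = 1.80; W sinα = -1.9
Slice 3: Δl = 2.7/cos6.1° = 2.715 m; N'_3 = 139·cos6.1° = 138.2; c'Δl = 3.26; W sinα = 14.8
Slice 4: Δl = 1.9/cos15.2° = 1.969 m; N'_4 = 84·cos15.2° = 81.1; c'Δl = 2.36; W sinα = 22.0
Slice 5: Δl = 2.8/cos24.8° = 3.084 m; N'_5 = 83·cos24.8° = 75.3; c'Δl = 3.70; W sinα = 34.8
Slice 6: Δl = 1.4/cos34.1° = 1.691 m; N'_6 = 12·cos34.1° = 9.9; c'Δl = 2.03; W sinα = 6.7
Σc'Δl = 16.4 kN/m; ΣN' = 400.9 kN/m; ΣW sinα = 68.9 kN/m
Resisting = 16.4 + 400.9·tan30.7° = 16.4 + 238.0 = 254.5 kN/m
FS = 254.5 / 68.9 = 3.692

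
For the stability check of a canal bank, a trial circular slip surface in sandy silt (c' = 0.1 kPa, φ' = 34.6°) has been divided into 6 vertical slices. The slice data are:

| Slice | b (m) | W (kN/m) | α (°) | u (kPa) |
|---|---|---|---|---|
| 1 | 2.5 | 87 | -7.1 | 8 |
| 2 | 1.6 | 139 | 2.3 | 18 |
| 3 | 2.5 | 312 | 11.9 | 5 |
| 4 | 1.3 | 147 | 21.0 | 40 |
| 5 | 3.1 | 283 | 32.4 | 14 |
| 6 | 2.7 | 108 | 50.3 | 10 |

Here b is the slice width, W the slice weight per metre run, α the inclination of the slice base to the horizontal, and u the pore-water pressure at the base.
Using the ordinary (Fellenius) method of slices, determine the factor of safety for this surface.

Ordinary method of slices: FS = Σ[c'·Δl_i + (W_i cosα_i − u_i·Δl_i)·tanφ'] / Σ W_i sinα_i, with Δl_i = b_i / cosα_i.
Slice 1: Δl = 2.5/cos(-7.1°) = 2.519 m; N'_1 = 87·cos(-7.1°) − 8·2.519 = 66.2; c'Δl = 0.25; W sinα = -10.8
Slice 2: Δl = 1.6/cos2.3° = 1.601 m; N'_2 = 139·cos2.3° − 18·1.601 = 110.1; c'Δl = 0.16; W sinα = 5.6
Slice 3: Δl = 2.5/cos11.9° = 2.555 m; N'_3 = 312·cos11.9° − 5·2.555 = 292.5; c'Δl = 0.26; W sinα = 64.3
Slice 4: Δl = 1.3/cos21.0° = 1.392 m; N'_4 = 147·cos21.0° − 40·1.392 = 81.5; c'Δl = 0.14; W sinα = 52.7
Slice 5: Δl = 3.1/cos32.4° = 3.672 m; N'_5 = 283·cos32.4° − 14·3.672 = 187.5; c'Δl = 0.37; W sinα = 151.6
Slice 6: Δl = 2.7/cos50.3° = 4.227 m; N'_6 = 108·cos50.3° − 10·4.227 = 26.7; c'Δl = 0.42; W sinα = 83.1
Σc'Δl = 1.6 kN/m; ΣN' = 764.6 kN/m; ΣW sinα = 346.6 kN/m
Resisting = 1.6 + 764.6·tan34.6° = 1.6 + 527.4 = 529.0 kN/m
FS = 529.0 / 346.6 = 1.526

FS = 1.53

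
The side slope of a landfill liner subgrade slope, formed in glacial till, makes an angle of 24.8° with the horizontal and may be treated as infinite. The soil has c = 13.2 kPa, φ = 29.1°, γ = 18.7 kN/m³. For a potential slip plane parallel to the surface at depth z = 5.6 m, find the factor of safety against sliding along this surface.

For an infinite slope with a slip plane parallel to the surface (no pore pressure): FS = [c + γz cos²β tanφ] / [γz sinβ cosβ].
γz = 18.7·5.6 = 104.72 kN/m²
Numerator = 13.2 + 104.72·cos²24.8°·tan29.1° = 13.2 + 104.72·0.8241·0.5566 = 61.231 kPa
Denominator = 104.72·sin24.8°·cos24.8° = 104.72·0.4195·0.9078 = 39.874 kPa
FS = 61.231 / 39.874 = 1.536

FS = 1.54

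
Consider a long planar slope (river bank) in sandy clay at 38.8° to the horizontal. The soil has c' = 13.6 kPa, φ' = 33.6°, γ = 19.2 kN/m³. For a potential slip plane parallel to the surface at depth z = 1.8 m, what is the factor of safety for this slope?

FS = 1.63

For an infinite slope with a slip plane parallel to the surface (no pore pressure): FS = [c' + γz cos²β tanφ'] / [γz sinβ cosβ].
γz = 19.2·1.8 = 34.56 kN/m²
Numerator = 13.6 + 34.56·cos²38.8°·tan33.6° = 13.6 + 34.56·0.6074·0.6644 = 27.546 kPa
Denominator = 34.56·sin38.8°·cos38.8° = 34.56·0.6266·0.7793 = 16.877 kPa
FS = 27.546 / 16.877 = 1.632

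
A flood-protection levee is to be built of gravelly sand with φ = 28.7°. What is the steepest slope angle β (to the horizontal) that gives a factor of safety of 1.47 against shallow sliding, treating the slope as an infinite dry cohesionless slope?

For an infinite dry cohesionless slope FS = tanφ/tanβ, so tanβ = tanφ / FS.
tanβ = tan28.7° / 1.47 = 0.5475 / 1.47 = 0.3724
β = arctan(0.3724) = 20.43°

β = 20.4°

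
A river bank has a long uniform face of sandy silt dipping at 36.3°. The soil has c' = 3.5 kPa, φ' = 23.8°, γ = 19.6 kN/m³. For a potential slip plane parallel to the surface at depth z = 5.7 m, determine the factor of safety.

For an infinite slope with a slip plane parallel to the surface (no pore pressure): FS = [c' + γz cos²β tanφ'] / [γz sinβ cosβ].
γz = 19.6·5.7 = 111.72 kN/m²
Numerator = 3.5 + 111.72·cos²36.3°·tan23.8° = 3.5 + 111.72·0.6495·0.4411 = 35.505 kPa
Denominator = 111.72·sin36.3°·cos36.3° = 111.72·0.5920·0.8059 = 53.304 kPa
FS = 35.505 / 53.304 = 0.666

FS = 0.67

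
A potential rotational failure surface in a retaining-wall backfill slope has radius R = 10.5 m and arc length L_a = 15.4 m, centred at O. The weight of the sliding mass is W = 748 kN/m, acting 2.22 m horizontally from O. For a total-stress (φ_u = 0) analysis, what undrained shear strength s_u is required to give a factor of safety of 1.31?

FS = s_u·L_a·R / (W·d), so s_u = FS·W·d / (L_a·R).
s_u = 1.31·748·2.22 / (15.40·10.5) = 2175.3 / 161.70 = 13.45 kPa

s_u = 13.5 kPa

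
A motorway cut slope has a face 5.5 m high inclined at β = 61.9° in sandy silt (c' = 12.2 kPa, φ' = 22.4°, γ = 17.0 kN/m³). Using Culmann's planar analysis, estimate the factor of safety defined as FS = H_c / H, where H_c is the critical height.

H_c = (4c'/γ) · sinβ cosφ' / [1 − cos(β − φ')]
    = (4·12.2/17.0) · sin61.9°·cos22.4° / [1 − cos39.5°]
    = 2.871 · 0.8156 / 0.2284 = 10.25 m
FS = H_c / H = 10.25 / 5.5 = 1.864

FS = 1.86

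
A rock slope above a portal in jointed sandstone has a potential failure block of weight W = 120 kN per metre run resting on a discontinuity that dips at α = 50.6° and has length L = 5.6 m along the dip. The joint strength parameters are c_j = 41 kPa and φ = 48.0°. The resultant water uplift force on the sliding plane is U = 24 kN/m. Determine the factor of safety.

FS = 3.10

Resolving the block weight along and normal to the plane and applying the Mohr–Coulomb strength on the joint:
N' = W cosα − U = 120·cos50.6° − 24 = 52.2 kN/m
Driving force T = W sinα = 120·sin50.6° = 92.7 kN/m
Resisting force R = c_j·L + N'·tanφ = 41·5.6 + 52.2·tan48.0° = 229.6 + 57.9 = 287.5 kN/m
FS = R / T = 287.5 / 92.7 = 3.101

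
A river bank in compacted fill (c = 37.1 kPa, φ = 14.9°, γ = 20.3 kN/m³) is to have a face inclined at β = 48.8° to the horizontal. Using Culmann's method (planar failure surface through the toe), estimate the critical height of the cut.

H_c = 31.27 m

Culmann's analysis gives the critical failure plane at α_cr = (β + φ)/2 = (48.8 + 14.9)/2 = 31.8°, and the critical height
H_c = (4c/γ) · sinβ cosφ / [1 − cos(β − φ)]
    = (4·37.1/20.3) · sin48.8°·cos14.9° / [1 − cos(33.9°)]
    = 7.310 · 0.7524·0.9664 / [1 − 0.8300]
    = 7.310 · 0.7271 / 0.1700
    = 31.27 m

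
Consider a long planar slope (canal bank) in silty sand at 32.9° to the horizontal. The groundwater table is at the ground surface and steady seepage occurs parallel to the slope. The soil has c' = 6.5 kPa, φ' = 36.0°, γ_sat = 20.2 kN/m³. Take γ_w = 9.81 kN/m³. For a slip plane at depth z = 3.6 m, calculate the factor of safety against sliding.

FS = 0.77

With seepage parallel to the slope and the water table at the surface, the effective normal stress on the slip plane uses the buoyant unit weight γ' = γ_sat − γ_w while the driving shear stress uses γ_sat:
FS = [c' + γ' z cos²β tanφ'] / [γ_sat z sinβ cosβ]
γ' = 20.2 − 9.81 = 10.39 kN/m³
Numerator = 6.5 + 10.39·3.6·cos²32.9°·tan36.0° = 6.5 + 10.39·3.6·0.7050·0.7265 = 25.658 kPa
Denominator = 20.2·3.6·sin32.9°·cos32.9° = 20.2·3.6·0.5432·0.8396 = 33.165 kPa
FS = 25.658 / 33.165 = 0.774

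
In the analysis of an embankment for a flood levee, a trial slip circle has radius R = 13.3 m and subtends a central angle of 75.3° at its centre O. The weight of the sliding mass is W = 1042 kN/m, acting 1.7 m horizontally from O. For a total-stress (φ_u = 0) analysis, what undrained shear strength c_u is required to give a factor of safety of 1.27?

c_u = 9.7 kPa

FS = c_u·L_a·R / (W·d), so c_u = FS·W·d / (L_a·R).
Arc length L_a = R·θ = 13.3·(75.3°·π/180) = 13.3·1.3142 = 17.48 m
c_u = 1.27·1042·1.7 / (17.48·13.3) = 2249.7 / 232.47 = 9.68 kPa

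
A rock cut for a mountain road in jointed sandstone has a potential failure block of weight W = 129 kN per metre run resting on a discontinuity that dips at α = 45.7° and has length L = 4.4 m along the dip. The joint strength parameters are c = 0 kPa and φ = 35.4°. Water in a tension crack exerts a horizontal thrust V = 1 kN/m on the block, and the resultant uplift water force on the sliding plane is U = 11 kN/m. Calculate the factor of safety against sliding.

FS = 0.60

Resolving the block weight along and normal to the plane and applying the Mohr–Coulomb strength on the joint:
N' = W cosα − U − V sinα = 129·cos45.7° − 11 − 1·sin45.7° = 78.4 kN/m
Driving force T = W sinα + V cosα = 129·sin45.7° + 1·cos45.7° = 93.0 kN/m
Resisting force R = c·L + N'·tanφ = 0·4.4 + 78.4·tan35.4° = 0.0 + 55.7 = 55.7 kN/m
FS = R / T = 55.7 / 93.0 = 0.599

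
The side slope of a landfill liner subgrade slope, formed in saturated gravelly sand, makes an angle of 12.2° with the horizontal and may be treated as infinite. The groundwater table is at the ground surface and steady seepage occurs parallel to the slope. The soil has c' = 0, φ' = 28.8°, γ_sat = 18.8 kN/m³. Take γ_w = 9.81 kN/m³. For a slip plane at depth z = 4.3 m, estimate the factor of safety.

With seepage parallel to the slope and the water table at the surface, the effective normal stress on the slip plane uses the buoyant unit weight γ' = γ_sat − γ_w while the driving shear stress uses γ_sat:
FS = [c' + γ' z cos²β tanφ'] / [γ_sat z sinβ cosβ]
(For c' = 0 this reduces to FS = (γ'/γ_sat)·tanφ'/tanβ.)
γ' = 18.8 − 9.81 = 8.99 kN/m³
Numerator = 0.0 + 8.99·4.3·cos²12.2°·tan28.8° = 0.0 + 8.99·4.3·0.9553·0.5498 = 20.303 kPa
Denominator = 18.8·4.3·sin12.2°·cos12.2° = 18.8·4.3·0.2113·0.9774 = 16.698 kPa
FS = 20.303 / 16.698 = 1.216

FS = 1.22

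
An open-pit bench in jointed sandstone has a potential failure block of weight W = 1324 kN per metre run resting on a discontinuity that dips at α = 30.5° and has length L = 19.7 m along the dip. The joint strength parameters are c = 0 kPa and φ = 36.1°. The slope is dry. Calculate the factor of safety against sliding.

Resolving the block weight along and normal to the plane and applying the Mohr–Coulomb strength on the joint:
N' = W cosα = 1324·cos30.5° = 1140.8 kN/m
Driving force T = W sinα = 1324·sin30.5° = 672.0 kN/m
Resisting force R = c·L + N'·tanφ = 0·19.7 + 1140.8·tan36.1° = 0.0 + 831.9 = 831.9 kN/m
FS = R / T = 831.9 / 672.0 = 1.238

FS = 1.24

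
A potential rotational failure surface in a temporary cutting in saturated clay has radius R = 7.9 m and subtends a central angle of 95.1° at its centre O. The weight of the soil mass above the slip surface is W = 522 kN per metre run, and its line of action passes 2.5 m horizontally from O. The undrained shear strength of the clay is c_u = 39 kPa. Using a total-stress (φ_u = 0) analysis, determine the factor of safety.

Taking moments about the centre O, the resisting moment is provided by the undrained shear strength acting along the arc:
Arc length L_a = R·θ = 7.9·(95.1°·π/180) = 7.9·1.6598 = 13.11 m
M_R = c_u·L_a·R = 39·13.11·7.9 = 4040.0 kN·m/m
M_D = W·d = 522·2.5 = 1305.0 kN·m/m
FS = M_R / M_D = 4040.0 / 1305.0 = 3.096

FS = 3.10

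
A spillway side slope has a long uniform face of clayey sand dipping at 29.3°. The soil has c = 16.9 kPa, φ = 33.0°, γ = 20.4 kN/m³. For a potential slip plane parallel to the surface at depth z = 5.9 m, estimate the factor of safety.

FS = 1.49

For an infinite slope with a slip plane parallel to the surface (no pore pressure): FS = [c + γz cos²β tanφ] / [γz sinβ cosβ].
γz = 20.4·5.9 = 120.36 kN/m²
Numerator = 16.9 + 120.36·cos²29.3°·tan33.0° = 16.9 + 120.36·0.7605·0.6494 = 76.343 kPa
Denominator = 120.36·sin29.3°·cos29.3° = 120.36·0.4894·0.8721 = 51.367 kPa
FS = 76.343 / 51.367 = 1.486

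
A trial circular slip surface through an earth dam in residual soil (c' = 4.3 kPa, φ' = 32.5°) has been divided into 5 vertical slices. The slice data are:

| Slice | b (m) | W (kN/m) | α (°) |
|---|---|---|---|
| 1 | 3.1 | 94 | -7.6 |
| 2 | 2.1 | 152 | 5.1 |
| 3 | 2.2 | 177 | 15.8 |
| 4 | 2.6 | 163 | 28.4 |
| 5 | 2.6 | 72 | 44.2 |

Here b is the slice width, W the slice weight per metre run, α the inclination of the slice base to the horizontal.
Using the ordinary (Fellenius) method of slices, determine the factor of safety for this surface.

Ordinary method of slices: FS = Σ[c'·Δl_i + (W_i cosα_i)·tanφ'] / Σ W_i sinα_i, with Δl_i = b_i / cosα_i.
Slice 1: Δl = 3.1/cos(-7.6°) = 3.127 m; N'_1 = 94·cos(-7.6°) = 93.2; c'Δl = 13.45; W sinα = -12.4
Slice 2: Δl = 2.1/cos5.1° = 2.108 m; N'_2 = 152·cos5.1° = 151.4; c'Δl = 9.07; W sinα = 13.5
Slice 3: Δl = 2.2/cos15.8° = 2.286 m; N'_3 = 177·cos15.8° = 170.3; c'Δl = 9.83; W sinα = 48.2
Slice 4: Δl = 2.6/cos28.4° = 2.956 m; N'_4 = 163·cos28.4° = 143.4; c'Δl = 12.71; W sinα = 77.5
Slice 5: Δl = 2.6/cos44.2° = 3.627 m; N'_5 = 72·cos44.2° = 51.6; c'Δl = 15.59; W sinα = 50.2
Σc'Δl = 60.6 kN/m; ΣN' = 609.9 kN/m; ΣW sinα = 177.0 kN/m
Resisting = 60.6 + 609.9·tan32.5° = 60.6 + 388.5 = 449.2 kN/m
FS = 449.2 / 177.0 = 2.538

FS = 2.54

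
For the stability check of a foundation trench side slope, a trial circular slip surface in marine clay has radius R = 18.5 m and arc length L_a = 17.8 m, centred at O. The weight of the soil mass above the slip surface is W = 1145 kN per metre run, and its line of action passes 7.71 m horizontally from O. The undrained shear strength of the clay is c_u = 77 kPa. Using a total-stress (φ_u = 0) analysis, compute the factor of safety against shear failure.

FS = 2.87

Taking moments about the centre O, the resisting moment is provided by the undrained shear strength acting along the arc:
M_R = c_u·L_a·R = 77·17.80·18.5 = 25356.1 kN·m/m
M_D = W·d = 1145·7.71 = 8828.0 kN·m/m
FS = M_R / M_D = 25356.1 / 8828.0 = 2.872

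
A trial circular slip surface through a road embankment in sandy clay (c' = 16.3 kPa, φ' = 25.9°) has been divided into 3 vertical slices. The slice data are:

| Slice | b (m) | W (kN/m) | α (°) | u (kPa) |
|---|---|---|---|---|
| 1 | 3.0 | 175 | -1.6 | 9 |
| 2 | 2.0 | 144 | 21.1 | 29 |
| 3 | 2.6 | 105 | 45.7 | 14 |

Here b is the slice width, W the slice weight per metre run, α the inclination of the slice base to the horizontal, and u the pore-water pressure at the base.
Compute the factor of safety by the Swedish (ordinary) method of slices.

FS = 2.14

Ordinary method of slices: FS = Σ[c'·Δl_i + (W_i cosα_i − u_i·Δl_i)·tanφ'] / Σ W_i sinα_i, with Δl_i = b_i / cosα_i.
Slice 1: Δl = 3.0/cos(-1.6°) = 3.001 m; N'_1 = 175·cos(-1.6°) − 9·3.001 = 147.9; c'Δl = 48.92; W sinα = -4.9
Slice 2: Δl = 2.0/cos21.1° = 2.144 m; N'_2 = 144·cos21.1° − 29·2.144 = 72.2; c'Δl = 34.94; W sinα = 51.8
Slice 3: Δl = 2.6/cos45.7° = 3.723 m; N'_3 = 105·cos45.7° − 14·3.723 = 21.2; c'Δl = 60.68; W sinα = 75.1
Σc'Δl = 144.5 kN/m; ΣN' = 241.3 kN/m; ΣW sinα = 122.1 kN/m
Resisting = 144.5 + 241.3·tan25.9° = 144.5 + 117.2 = 261.7 kN/m
FS = 261.7 / 122.1 = 2.143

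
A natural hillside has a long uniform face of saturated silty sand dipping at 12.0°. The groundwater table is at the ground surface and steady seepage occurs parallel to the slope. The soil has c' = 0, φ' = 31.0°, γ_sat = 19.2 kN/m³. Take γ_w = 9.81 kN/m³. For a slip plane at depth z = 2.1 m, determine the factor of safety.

FS = 1.38

With seepage parallel to the slope and the water table at the surface, the effective normal stress on the slip plane uses the buoyant unit weight γ' = γ_sat − γ_w while the driving shear stress uses γ_sat:
FS = [c' + γ' z cos²β tanφ'] / [γ_sat z sinβ cosβ]
(For c' = 0 this reduces to FS = (γ'/γ_sat)·tanφ'/tanβ.)
γ' = 19.2 − 9.81 = 9.39 kN/m³
Numerator = 0.0 + 9.39·2.1·cos²12.0°·tan31.0° = 0.0 + 9.39·2.1·0.9568·0.6009 = 11.336 kPa
Denominator = 19.2·2.1·sin12.0°·cos12.0° = 19.2·2.1·0.2079·0.9781 = 8.200 kPa
FS = 11.336 / 8.200 = 1.382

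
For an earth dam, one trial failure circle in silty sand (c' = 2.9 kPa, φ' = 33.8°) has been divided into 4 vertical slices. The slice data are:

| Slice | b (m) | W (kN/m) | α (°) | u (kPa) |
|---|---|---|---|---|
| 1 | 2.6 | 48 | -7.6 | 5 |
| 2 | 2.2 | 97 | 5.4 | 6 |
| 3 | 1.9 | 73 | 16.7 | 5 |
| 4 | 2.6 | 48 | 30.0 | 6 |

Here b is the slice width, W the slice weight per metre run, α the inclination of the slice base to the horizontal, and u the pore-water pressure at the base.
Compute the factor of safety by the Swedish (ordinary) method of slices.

Ordinary method of slices: FS = Σ[c'·Δl_i + (W_i cosα_i − u_i·Δl_i)·tanφ'] / Σ W_i sinα_i, with Δl_i = b_i / cosα_i.
Slice 1: Δl = 2.6/cos(-7.6°) = 2.623 m; N'_1 = 48·cos(-7.6°) − 5·2.623 = 34.5; c'Δl = 7.61; W sinα = -6.3
Slice 2: Δl = 2.2/cos5.4° = 2.210 m; N'_2 = 97·cos5.4° − 6·2.210 = 83.3; c'Δl = 6.41; W sinα = 9.1
Slice 3: Δl = 1.9/cos16.7° = 1.984 m; N'_3 = 73·cos16.7° − 5·1.984 = 60.0; c'Δl = 5.75; W sinα = 21.0
Slice 4: Δl = 2.6/cos30.0° = 3.002 m; N'_4 = 48·cos30.0° − 6·3.002 = 23.6; c'Δl = 8.71; W sinα = 24.0
Σc'Δl = 28.5 kN/m; ΣN' = 201.3 kN/m; ΣW sinα = 47.8 kN/m
Resisting = 28.5 + 201.3·tan33.8° = 28.5 + 134.8 = 163.3 kN/m
FS = 163.3 / 47.8 = 3.418

FS = 3.42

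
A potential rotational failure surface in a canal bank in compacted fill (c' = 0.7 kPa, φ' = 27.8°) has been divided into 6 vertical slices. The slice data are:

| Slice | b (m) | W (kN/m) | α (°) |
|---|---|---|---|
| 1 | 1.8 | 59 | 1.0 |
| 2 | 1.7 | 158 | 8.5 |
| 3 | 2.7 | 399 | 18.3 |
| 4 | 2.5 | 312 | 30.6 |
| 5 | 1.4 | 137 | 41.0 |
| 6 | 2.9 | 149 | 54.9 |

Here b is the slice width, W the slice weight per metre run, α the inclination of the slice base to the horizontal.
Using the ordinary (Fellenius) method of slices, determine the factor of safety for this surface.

FS = 1.09

Ordinary method of slices: FS = Σ[c'·Δl_i + (W_i cosα_i)·tanφ'] / Σ W_i sinα_i, with Δl_i = b_i / cosα_i.
Slice 1: Δl = 1.8/cos1.0° = 1.800 m; N'_1 = 59·cos1.0° = 59.0; c'Δl = 1.26; W sinα = 1.0
Slice 2: Δl = 1.7/cos8.5° = 1.719 m; N'_2 = 158·cos8.5° = 156.3; c'Δl = 1.20; W sinα = 23.4
Slice 3: Δl = 2.7/cos18.3° = 2.844 m; N'_3 = 399·cos18.3° = 378.8; c'Δl = 1.99; W sinα = 125.3
Slice 4: Δl = 2.5/cos30.6° = 2.904 m; N'_4 = 312·cos30.6° = 268.6; c'Δl = 2.03; W sinα = 158.8
Slice 5: Δl = 1.4/cos41.0° = 1.855 m; N'_5 = 137·cos41.0° = 103.4; c'Δl = 1.30; W sinα = 89.9
Slice 6: Δl = 2.9/cos54.9° = 5.043 m; N'_6 = 149·cos54.9° = 85.7; c'Δl = 3.53; W sinα = 121.9
Σc'Δl = 11.3 kN/m; ΣN' = 1051.7 kN/m; ΣW sinα = 520.3 kN/m
Resisting = 11.3 + 1051.7·tan27.8° = 11.3 + 554.5 = 565.8 kN/m
FS = 565.8 / 520.3 = 1.088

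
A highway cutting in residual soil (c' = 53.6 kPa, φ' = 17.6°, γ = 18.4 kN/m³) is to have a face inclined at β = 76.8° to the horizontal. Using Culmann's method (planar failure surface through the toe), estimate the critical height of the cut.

H_c = 22.16 m

Culmann's analysis gives the critical failure plane at α_cr = (β + φ')/2 = (76.8 + 17.6)/2 = 47.2°, and the critical height
H_c = (4c'/γ) · sinβ cosφ' / [1 − cos(β − φ')]
    = (4·53.6/18.4) · sin76.8°·cos17.6° / [1 − cos(59.2°)]
    = 11.652 · 0.9736·0.9532 / [1 − 0.5120]
    = 11.652 · 0.9280 / 0.4880
    = 22.16 m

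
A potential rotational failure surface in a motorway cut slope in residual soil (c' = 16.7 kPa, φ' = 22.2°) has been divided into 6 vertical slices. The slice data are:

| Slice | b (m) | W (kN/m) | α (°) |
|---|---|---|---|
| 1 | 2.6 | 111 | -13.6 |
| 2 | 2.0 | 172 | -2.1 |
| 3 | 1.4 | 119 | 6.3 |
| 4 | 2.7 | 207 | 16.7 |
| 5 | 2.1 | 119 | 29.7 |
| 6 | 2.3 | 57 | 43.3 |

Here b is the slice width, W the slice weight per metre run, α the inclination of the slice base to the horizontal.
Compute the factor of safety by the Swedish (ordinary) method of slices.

FS = 3.94

Ordinary method of slices: FS = Σ[c'·Δl_i + (W_i cosα_i)·tanφ'] / Σ W_i sinα_i, with Δl_i = b_i / cosα_i.
Slice 1: Δl = 2.6/cos(-13.6°) = 2.675 m; N'_1 = 111·cos(-13.6°) = 107.9; c'Δl = 44.67; W sinα = -26.1
Slice 2: Δl = 2.0/cos(-2.1°) = 2.001 m; N'_2 = 172·cos(-2.1°) = 171.9; c'Δl = 33.42; W sinα = -6.3
Slice 3: Δl = 1.4/cos6.3° = 1.409 m; N'_3 = 119·cos6.3° = 118.3; c'Δl = 23.52; W sinα = 13.1
Slice 4: Δl = 2.7/cos16.7° = 2.819 m; N'_4 = 207·cos16.7° = 198.3; c'Δl = 47.08; W sinα = 59.5
Slice 5: Δl = 2.1/cos29.7° = 2.418 m; N'_5 = 119·cos29.7° = 103.4; c'Δl = 40.37; W sinα = 59.0
Slice 6: Δl = 2.3/cos43.3° = 3.160 m; N'_6 = 57·cos43.3° = 41.5; c'Δl = 52.78; W sinα = 39.1
Σc'Δl = 241.8 kN/m; ΣN' = 741.2 kN/m; ΣW sinα = 138.2 kN/m
Resisting = 241.8 + 741.2·tan22.2° = 241.8 + 302.5 = 544.3 kN/m
FS = 544.3 / 138.2 = 3.939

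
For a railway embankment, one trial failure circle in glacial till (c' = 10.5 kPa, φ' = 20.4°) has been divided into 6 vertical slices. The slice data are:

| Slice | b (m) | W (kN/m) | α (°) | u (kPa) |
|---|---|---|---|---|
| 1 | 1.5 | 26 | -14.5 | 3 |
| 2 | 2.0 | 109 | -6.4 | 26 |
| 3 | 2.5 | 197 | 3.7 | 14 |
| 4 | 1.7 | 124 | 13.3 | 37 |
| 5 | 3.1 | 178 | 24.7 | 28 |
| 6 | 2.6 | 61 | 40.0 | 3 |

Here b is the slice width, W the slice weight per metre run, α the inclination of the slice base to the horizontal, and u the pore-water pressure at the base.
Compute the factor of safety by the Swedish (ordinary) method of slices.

FS = 2.21

Ordinary method of slices: FS = Σ[c'·Δl_i + (W_i cosα_i − u_i·Δl_i)·tanφ'] / Σ W_i sinα_i, with Δl_i = b_i / cosα_i.
Slice 1: Δl = 1.5/cos(-14.5°) = 1.549 m; N'_1 = 26·cos(-14.5°) − 3·1.549 = 20.5; c'Δl = 16.27; W sinα = -6.5
Slice 2: Δl = 2.0/cos(-6.4°) = 2.013 m; N'_2 = 109·cos(-6.4°) − 26·2.013 = 56.0; c'Δl = 21.13; W sinα = -12.2
Slice 3: Δl = 2.5/cos3.7° = 2.505 m; N'_3 = 197·cos3.7° − 14·2.505 = 161.5; c'Δl = 26.30; W sinα = 12.7
Slice 4: Δl = 1.7/cos13.3° = 1.747 m; N'_4 = 124·cos13.3° − 37·1.747 = 56.0; c'Δl = 18.34; W sinα = 28.5
Slice 5: Δl = 3.1/cos24.7° = 3.412 m; N'_5 = 178·cos24.7° − 28·3.412 = 66.2; c'Δl = 35.83; W sinα = 74.4
Slice 6: Δl = 2.6/cos40.0° = 3.394 m; N'_6 = 61·cos40.0° − 3·3.394 = 36.5; c'Δl = 35.64; W sinα = 39.2
Σc'Δl = 153.5 kN/m; ΣN' = 396.8 kN/m; ΣW sinα = 136.2 kN/m
Resisting = 153.5 + 396.8·tan20.4° = 153.5 + 147.6 = 301.1 kN/m
FS = 301.1 / 136.2 = 2.211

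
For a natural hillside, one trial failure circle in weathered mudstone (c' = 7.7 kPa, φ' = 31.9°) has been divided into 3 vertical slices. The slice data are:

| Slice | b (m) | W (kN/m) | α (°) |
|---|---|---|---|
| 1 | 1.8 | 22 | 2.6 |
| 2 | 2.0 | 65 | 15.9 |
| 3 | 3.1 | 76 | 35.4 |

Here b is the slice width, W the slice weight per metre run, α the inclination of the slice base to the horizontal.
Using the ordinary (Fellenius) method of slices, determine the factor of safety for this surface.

Ordinary method of slices: FS = Σ[c'·Δl_i + (W_i cosα_i)·tanφ'] / Σ W_i sinα_i, with Δl_i = b_i / cosα_i.
Slice 1: Δl = 1.8/cos2.6° = 1.802 m; N'_1 = 22·cos2.6° = 22.0; c'Δl = 13.87; W sinα = 1.0
Slice 2: Δl = 2.0/cos15.9° = 2.080 m; N'_2 = 65·cos15.9° = 62.5; c'Δl = 16.01; W sinα = 17.8
Slice 3: Δl = 3.1/cos35.4° = 3.803 m; N'_3 = 76·cos35.4° = 61.9; c'Δl = 29.28; W sinα = 44.0
Σc'Δl = 59.2 kN/m; ΣN' = 146.4 kN/m; ΣW sinα = 62.8 kN/m
Resisting = 59.2 + 146.4·tan31.9° = 59.2 + 91.2 = 150.3 kN/m
FS = 150.3 / 62.8 = 2.392

FS = 2.39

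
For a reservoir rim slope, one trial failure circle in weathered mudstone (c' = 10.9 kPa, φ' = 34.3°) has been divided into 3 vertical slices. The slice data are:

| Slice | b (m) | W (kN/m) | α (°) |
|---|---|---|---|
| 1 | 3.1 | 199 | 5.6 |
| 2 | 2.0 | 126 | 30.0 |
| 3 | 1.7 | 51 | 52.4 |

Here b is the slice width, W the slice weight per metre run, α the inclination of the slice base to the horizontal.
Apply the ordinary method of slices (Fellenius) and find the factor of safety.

Ordinary method of slices: FS = Σ[c'·Δl_i + (W_i cosα_i)·tanφ'] / Σ W_i sinα_i, with Δl_i = b_i / cosα_i.
Slice 1: Δl = 3.1/cos5.6° = 3.115 m; N'_1 = 199·cos5.6° = 198.1; c'Δl = 33.95; W sinα = 19.4
Slice 2: Δl = 2.0/cos30.0° = 2.309 m; N'_2 = 126·cos30.0° = 109.1; c'Δl = 25.17; W sinα = 63.0
Slice 3: Δl = 1.7/cos52.4° = 2.786 m; N'_3 = 51·cos52.4° = 31.1; c'Δl = 30.37; W sinα = 40.4
Σc'Δl = 89.5 kN/m; ΣN' = 338.3 kN/m; ΣW sinα = 122.8 kN/m
Resisting = 89.5 + 338.3·tan34.3° = 89.5 + 230.8 = 320.3 kN/m
FS = 320.3 / 122.8 = 2.607

FS = 2.61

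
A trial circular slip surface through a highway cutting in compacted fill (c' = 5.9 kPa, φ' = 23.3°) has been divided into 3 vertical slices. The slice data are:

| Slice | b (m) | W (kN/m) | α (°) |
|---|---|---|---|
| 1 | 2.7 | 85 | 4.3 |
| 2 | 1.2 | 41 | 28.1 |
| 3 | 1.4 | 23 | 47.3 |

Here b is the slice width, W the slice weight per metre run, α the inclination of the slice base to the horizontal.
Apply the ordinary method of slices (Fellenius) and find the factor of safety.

Ordinary method of slices: FS = Σ[c'·Δl_i + (W_i cosα_i)·tanφ'] / Σ W_i sinα_i, with Δl_i = b_i / cosα_i.
Slice 1: Δl = 2.7/cos4.3° = 2.708 m; N'_1 = 85·cos4.3° = 84.8; c'Δl = 15.97; W sinα = 6.4
Slice 2: Δl = 1.2/cos28.1° = 1.360 m; N'_2 = 41·cos28.1° = 36.2; c'Δl = 8.03; W sinα = 19.3
Slice 3: Δl = 1.4/cos47.3° = 2.064 m; N'_3 = 23·cos47.3° = 15.6; c'Δl = 12.18; W sinα = 16.9
Σc'Δl = 36.2 kN/m; ΣN' = 136.5 kN/m; ΣW sinα = 42.6 kN/m
Resisting = 36.2 + 136.5·tan23.3° = 36.2 + 58.8 = 95.0 kN/m
FS = 95.0 / 42.6 = 2.230

FS = 2.23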